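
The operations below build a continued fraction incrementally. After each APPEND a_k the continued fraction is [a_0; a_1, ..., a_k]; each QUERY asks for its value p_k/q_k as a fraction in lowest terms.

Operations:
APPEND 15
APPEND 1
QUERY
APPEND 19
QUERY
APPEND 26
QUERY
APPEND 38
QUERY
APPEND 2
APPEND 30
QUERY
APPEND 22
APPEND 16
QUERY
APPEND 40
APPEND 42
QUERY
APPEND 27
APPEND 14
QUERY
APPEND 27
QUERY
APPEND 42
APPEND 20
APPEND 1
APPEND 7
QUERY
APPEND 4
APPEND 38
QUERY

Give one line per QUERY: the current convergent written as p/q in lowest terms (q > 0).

APPEND 15: p_0 = 15·1 + 0 = 15, q_0 = 15·0 + 1 = 1 → 15/1
APPEND 1: p_1 = 1·15 + 1 = 16, q_1 = 1·1 + 0 = 1 → 16/1
APPEND 19: p_2 = 19·16 + 15 = 319, q_2 = 19·1 + 1 = 20 → 319/20
APPEND 26: p_3 = 26·319 + 16 = 8310, q_3 = 26·20 + 1 = 521 → 8310/521
APPEND 38: p_4 = 38·8310 + 319 = 316099, q_4 = 38·521 + 20 = 19818 → 316099/19818
APPEND 2: p_5 = 2·316099 + 8310 = 640508, q_5 = 2·19818 + 521 = 40157 → 640508/40157
APPEND 30: p_6 = 30·640508 + 316099 = 19531339, q_6 = 30·40157 + 19818 = 1224528 → 19531339/1224528
APPEND 22: p_7 = 22·19531339 + 640508 = 430329966, q_7 = 22·1224528 + 40157 = 26979773 → 430329966/26979773
APPEND 16: p_8 = 16·430329966 + 19531339 = 6904810795, q_8 = 16·26979773 + 1224528 = 432900896 → 6904810795/432900896
APPEND 40: p_9 = 40·6904810795 + 430329966 = 276622761766, q_9 = 40·432900896 + 26979773 = 17343015613 → 276622761766/17343015613
APPEND 42: p_10 = 42·276622761766 + 6904810795 = 11625060804967, q_10 = 42·17343015613 + 432900896 = 728839556642 → 11625060804967/728839556642
APPEND 27: p_11 = 27·11625060804967 + 276622761766 = 314153264495875, q_11 = 27·728839556642 + 17343015613 = 19696011044947 → 314153264495875/19696011044947
APPEND 14: p_12 = 14·314153264495875 + 11625060804967 = 4409770763747217, q_12 = 14·19696011044947 + 728839556642 = 276472994185900 → 4409770763747217/276472994185900
APPEND 27: p_13 = 27·4409770763747217 + 314153264495875 = 119377963885670734, q_13 = 27·276472994185900 + 19696011044947 = 7484466854064247 → 119377963885670734/7484466854064247
APPEND 42: p_14 = 42·119377963885670734 + 4409770763747217 = 5018284253961918045, q_14 = 42·7484466854064247 + 276472994185900 = 314624080864884274 → 5018284253961918045/314624080864884274
APPEND 20: p_15 = 20·5018284253961918045 + 119377963885670734 = 100485063043124031634, q_15 = 20·314624080864884274 + 7484466854064247 = 6299966084151749727 → 100485063043124031634/6299966084151749727
APPEND 1: p_16 = 1·100485063043124031634 + 5018284253961918045 = 105503347297085949679, q_16 = 1·6299966084151749727 + 314624080864884274 = 6614590165016634001 → 105503347297085949679/6614590165016634001
APPEND 7: p_17 = 7·105503347297085949679 + 100485063043124031634 = 839008494122725679387, q_17 = 7·6614590165016634001 + 6299966084151749727 = 52602097239268187734 → 839008494122725679387/52602097239268187734
APPEND 4: p_18 = 4·839008494122725679387 + 105503347297085949679 = 3461537323787988667227, q_18 = 4·52602097239268187734 + 6614590165016634001 = 217022979122089384937 → 3461537323787988667227/217022979122089384937
APPEND 38: p_19 = 38·3461537323787988667227 + 839008494122725679387 = 132377426798066295034013, q_19 = 38·217022979122089384937 + 52602097239268187734 = 8299475303878664815340 → 132377426798066295034013/8299475303878664815340

16/1
319/20
8310/521
316099/19818
19531339/1224528
6904810795/432900896
11625060804967/728839556642
4409770763747217/276472994185900
119377963885670734/7484466854064247
839008494122725679387/52602097239268187734
132377426798066295034013/8299475303878664815340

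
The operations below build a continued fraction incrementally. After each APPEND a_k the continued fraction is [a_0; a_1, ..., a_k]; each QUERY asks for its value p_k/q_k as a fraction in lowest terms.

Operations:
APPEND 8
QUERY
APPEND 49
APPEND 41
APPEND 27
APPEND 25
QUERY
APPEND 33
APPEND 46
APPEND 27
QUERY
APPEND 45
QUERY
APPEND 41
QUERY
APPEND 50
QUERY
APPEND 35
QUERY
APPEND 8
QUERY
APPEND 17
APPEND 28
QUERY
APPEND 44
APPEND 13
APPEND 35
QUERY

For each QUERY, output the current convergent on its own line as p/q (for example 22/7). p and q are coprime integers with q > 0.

8/1
10907621/1359985
448255736946/55889462827
20188096879229/2517094143104
828160227785335/103256749330091
41428199486145979/5165354560647654
1450815142242894600/180890666371997981
11647949337429302779/1452290685536631502
5596694657936578474383/697807595659389169922
112578922404835905471704325/14036575508696208524745118

APPEND 8: p_0 = 8·1 + 0 = 8, q_0 = 8·0 + 1 = 1 → 8/1
APPEND 49: p_1 = 49·8 + 1 = 393, q_1 = 49·1 + 0 = 49 → 393/49
APPEND 41: p_2 = 41·393 + 8 = 16121, q_2 = 41·49 + 1 = 2010 → 16121/2010
APPEND 27: p_3 = 27·16121 + 393 = 435660, q_3 = 27·2010 + 49 = 54319 → 435660/54319
APPEND 25: p_4 = 25·435660 + 16121 = 10907621, q_4 = 25·54319 + 2010 = 1359985 → 10907621/1359985
APPEND 33: p_5 = 33·10907621 + 435660 = 360387153, q_5 = 33·1359985 + 54319 = 44933824 → 360387153/44933824
APPEND 46: p_6 = 46·360387153 + 10907621 = 16588716659, q_6 = 46·44933824 + 1359985 = 2068315889 → 16588716659/2068315889
APPEND 27: p_7 = 27·16588716659 + 360387153 = 448255736946, q_7 = 27·2068315889 + 44933824 = 55889462827 → 448255736946/55889462827
APPEND 45: p_8 = 45·448255736946 + 16588716659 = 20188096879229, q_8 = 45·55889462827 + 2068315889 = 2517094143104 → 20188096879229/2517094143104
APPEND 41: p_9 = 41·20188096879229 + 448255736946 = 828160227785335, q_9 = 41·2517094143104 + 55889462827 = 103256749330091 → 828160227785335/103256749330091
APPEND 50: p_10 = 50·828160227785335 + 20188096879229 = 41428199486145979, q_10 = 50·103256749330091 + 2517094143104 = 5165354560647654 → 41428199486145979/5165354560647654
APPEND 35: p_11 = 35·41428199486145979 + 828160227785335 = 1450815142242894600, q_11 = 35·5165354560647654 + 103256749330091 = 180890666371997981 → 1450815142242894600/180890666371997981
APPEND 8: p_12 = 8·1450815142242894600 + 41428199486145979 = 11647949337429302779, q_12 = 8·180890666371997981 + 5165354560647654 = 1452290685536631502 → 11647949337429302779/1452290685536631502
APPEND 17: p_13 = 17·11647949337429302779 + 1450815142242894600 = 199465953878541041843, q_13 = 17·1452290685536631502 + 180890666371997981 = 24869832320494733515 → 199465953878541041843/24869832320494733515
APPEND 28: p_14 = 28·199465953878541041843 + 11647949337429302779 = 5596694657936578474383, q_14 = 28·24869832320494733515 + 1452290685536631502 = 697807595659389169922 → 5596694657936578474383/697807595659389169922
APPEND 44: p_15 = 44·5596694657936578474383 + 199465953878541041843 = 246454030903087993914695, q_15 = 44·697807595659389169922 + 24869832320494733515 = 30728404041333618210083 → 246454030903087993914695/30728404041333618210083
APPEND 13: p_16 = 13·246454030903087993914695 + 5596694657936578474383 = 3209499096398080499365418, q_16 = 13·30728404041333618210083 + 697807595659389169922 = 400167060132996425901001 → 3209499096398080499365418/400167060132996425901001
APPEND 35: p_17 = 35·3209499096398080499365418 + 246454030903087993914695 = 112578922404835905471704325, q_17 = 35·400167060132996425901001 + 30728404041333618210083 = 14036575508696208524745118 → 112578922404835905471704325/14036575508696208524745118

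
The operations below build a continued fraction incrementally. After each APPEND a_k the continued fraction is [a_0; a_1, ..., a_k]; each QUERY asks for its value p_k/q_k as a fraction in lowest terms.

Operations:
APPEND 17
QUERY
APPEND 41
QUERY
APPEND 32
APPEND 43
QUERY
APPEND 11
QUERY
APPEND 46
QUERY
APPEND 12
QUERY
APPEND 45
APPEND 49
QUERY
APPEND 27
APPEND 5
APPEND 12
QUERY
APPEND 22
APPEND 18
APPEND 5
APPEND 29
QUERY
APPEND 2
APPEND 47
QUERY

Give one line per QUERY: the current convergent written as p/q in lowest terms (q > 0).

17/1
698/41
961877/56500
10603000/622813
488699877/28705898
5875001524/345093589
12984199655917/762683046336
21556943919042180/1266240206833007
1267932298885100619029/74477479851506515327
122494571566517833611144/7195247722442461690315

APPEND 17: p_0 = 17·1 + 0 = 17, q_0 = 17·0 + 1 = 1 → 17/1
APPEND 41: p_1 = 41·17 + 1 = 698, q_1 = 41·1 + 0 = 41 → 698/41
APPEND 32: p_2 = 32·698 + 17 = 22353, q_2 = 32·41 + 1 = 1313 → 22353/1313
APPEND 43: p_3 = 43·22353 + 698 = 961877, q_3 = 43·1313 + 41 = 56500 → 961877/56500
APPEND 11: p_4 = 11·961877 + 22353 = 10603000, q_4 = 11·56500 + 1313 = 622813 → 10603000/622813
APPEND 46: p_5 = 46·10603000 + 961877 = 488699877, q_5 = 46·622813 + 56500 = 28705898 → 488699877/28705898
APPEND 12: p_6 = 12·488699877 + 10603000 = 5875001524, q_6 = 12·28705898 + 622813 = 345093589 → 5875001524/345093589
APPEND 45: p_7 = 45·5875001524 + 488699877 = 264863768457, q_7 = 45·345093589 + 28705898 = 15557917403 → 264863768457/15557917403
APPEND 49: p_8 = 49·264863768457 + 5875001524 = 12984199655917, q_8 = 49·15557917403 + 345093589 = 762683046336 → 12984199655917/762683046336
APPEND 27: p_9 = 27·12984199655917 + 264863768457 = 350838254478216, q_9 = 27·762683046336 + 15557917403 = 20608000168475 → 350838254478216/20608000168475
APPEND 5: p_10 = 5·350838254478216 + 12984199655917 = 1767175472046997, q_10 = 5·20608000168475 + 762683046336 = 103802683888711 → 1767175472046997/103802683888711
APPEND 12: p_11 = 12·1767175472046997 + 350838254478216 = 21556943919042180, q_11 = 12·103802683888711 + 20608000168475 = 1266240206833007 → 21556943919042180/1266240206833007
APPEND 22: p_12 = 22·21556943919042180 + 1767175472046997 = 476019941690974957, q_12 = 22·1266240206833007 + 103802683888711 = 27961087234214865 → 476019941690974957/27961087234214865
APPEND 18: p_13 = 18·476019941690974957 + 21556943919042180 = 8589915894356591406, q_13 = 18·27961087234214865 + 1266240206833007 = 504565810422700577 → 8589915894356591406/504565810422700577
APPEND 5: p_14 = 5·8589915894356591406 + 476019941690974957 = 43425599413473931987, q_14 = 5·504565810422700577 + 27961087234214865 = 2550790139347717750 → 43425599413473931987/2550790139347717750
APPEND 29: p_15 = 29·43425599413473931987 + 8589915894356591406 = 1267932298885100619029, q_15 = 29·2550790139347717750 + 504565810422700577 = 74477479851506515327 → 1267932298885100619029/74477479851506515327
APPEND 2: p_16 = 2·1267932298885100619029 + 43425599413473931987 = 2579290197183675170045, q_16 = 2·74477479851506515327 + 2550790139347717750 = 151505749842360748404 → 2579290197183675170045/151505749842360748404
APPEND 47: p_17 = 47·2579290197183675170045 + 1267932298885100619029 = 122494571566517833611144, q_17 = 47·151505749842360748404 + 74477479851506515327 = 7195247722442461690315 → 122494571566517833611144/7195247722442461690315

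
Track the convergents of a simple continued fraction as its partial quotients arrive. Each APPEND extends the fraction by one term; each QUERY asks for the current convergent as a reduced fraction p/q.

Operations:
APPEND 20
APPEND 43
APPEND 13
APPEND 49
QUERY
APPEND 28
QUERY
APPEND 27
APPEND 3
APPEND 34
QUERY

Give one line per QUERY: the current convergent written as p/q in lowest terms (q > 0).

550298/27483
15419557/770084
43462733649/2170617209

APPEND 20: p_0 = 20·1 + 0 = 20, q_0 = 20·0 + 1 = 1 → 20/1
APPEND 43: p_1 = 43·20 + 1 = 861, q_1 = 43·1 + 0 = 43 → 861/43
APPEND 13: p_2 = 13·861 + 20 = 11213, q_2 = 13·43 + 1 = 560 → 11213/560
APPEND 49: p_3 = 49·11213 + 861 = 550298, q_3 = 49·560 + 43 = 27483 → 550298/27483
APPEND 28: p_4 = 28·550298 + 11213 = 15419557, q_4 = 28·27483 + 560 = 770084 → 15419557/770084
APPEND 27: p_5 = 27·15419557 + 550298 = 416878337, q_5 = 27·770084 + 27483 = 20819751 → 416878337/20819751
APPEND 3: p_6 = 3·416878337 + 15419557 = 1266054568, q_6 = 3·20819751 + 770084 = 63229337 → 1266054568/63229337
APPEND 34: p_7 = 34·1266054568 + 416878337 = 43462733649, q_7 = 34·63229337 + 20819751 = 2170617209 → 43462733649/2170617209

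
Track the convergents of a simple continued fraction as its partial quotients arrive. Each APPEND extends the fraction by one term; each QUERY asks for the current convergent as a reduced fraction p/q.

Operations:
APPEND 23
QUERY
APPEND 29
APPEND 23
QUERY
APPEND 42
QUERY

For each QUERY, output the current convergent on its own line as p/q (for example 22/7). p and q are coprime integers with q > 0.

23/1
15387/668
646922/28085

APPEND 23: p_0 = 23·1 + 0 = 23, q_0 = 23·0 + 1 = 1 → 23/1
APPEND 29: p_1 = 29·23 + 1 = 668, q_1 = 29·1 + 0 = 29 → 668/29
APPEND 23: p_2 = 23·668 + 23 = 15387, q_2 = 23·29 + 1 = 668 → 15387/668
APPEND 42: p_3 = 42·15387 + 668 = 646922, q_3 = 42·668 + 29 = 28085 → 646922/28085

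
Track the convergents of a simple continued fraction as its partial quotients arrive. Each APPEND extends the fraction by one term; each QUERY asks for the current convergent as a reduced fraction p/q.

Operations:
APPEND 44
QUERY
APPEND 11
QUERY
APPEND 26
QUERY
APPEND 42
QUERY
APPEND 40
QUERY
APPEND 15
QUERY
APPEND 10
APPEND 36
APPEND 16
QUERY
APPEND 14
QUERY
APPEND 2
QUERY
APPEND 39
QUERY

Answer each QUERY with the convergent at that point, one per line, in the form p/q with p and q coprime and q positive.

APPEND 44: p_0 = 44·1 + 0 = 44, q_0 = 44·0 + 1 = 1 → 44/1
APPEND 11: p_1 = 11·44 + 1 = 485, q_1 = 11·1 + 0 = 11 → 485/11
APPEND 26: p_2 = 26·485 + 44 = 12654, q_2 = 26·11 + 1 = 287 → 12654/287
APPEND 42: p_3 = 42·12654 + 485 = 531953, q_3 = 42·287 + 11 = 12065 → 531953/12065
APPEND 40: p_4 = 40·531953 + 12654 = 21290774, q_4 = 40·12065 + 287 = 482887 → 21290774/482887
APPEND 15: p_5 = 15·21290774 + 531953 = 319893563, q_5 = 15·482887 + 12065 = 7255370 → 319893563/7255370
APPEND 10: p_6 = 10·319893563 + 21290774 = 3220226404, q_6 = 10·7255370 + 482887 = 73036587 → 3220226404/73036587
APPEND 36: p_7 = 36·3220226404 + 319893563 = 116248044107, q_7 = 36·73036587 + 7255370 = 2636572502 → 116248044107/2636572502
APPEND 16: p_8 = 16·116248044107 + 3220226404 = 1863188932116, q_8 = 16·2636572502 + 73036587 = 42258196619 → 1863188932116/42258196619
APPEND 14: p_9 = 14·1863188932116 + 116248044107 = 26200893093731, q_9 = 14·42258196619 + 2636572502 = 594251325168 → 26200893093731/594251325168
APPEND 2: p_10 = 2·26200893093731 + 1863188932116 = 54264975119578, q_10 = 2·594251325168 + 42258196619 = 1230760846955 → 54264975119578/1230760846955
APPEND 39: p_11 = 39·54264975119578 + 26200893093731 = 2142534922757273, q_11 = 39·1230760846955 + 594251325168 = 48593924356413 → 2142534922757273/48593924356413

44/1
485/11
12654/287
531953/12065
21290774/482887
319893563/7255370
1863188932116/42258196619
26200893093731/594251325168
54264975119578/1230760846955
2142534922757273/48593924356413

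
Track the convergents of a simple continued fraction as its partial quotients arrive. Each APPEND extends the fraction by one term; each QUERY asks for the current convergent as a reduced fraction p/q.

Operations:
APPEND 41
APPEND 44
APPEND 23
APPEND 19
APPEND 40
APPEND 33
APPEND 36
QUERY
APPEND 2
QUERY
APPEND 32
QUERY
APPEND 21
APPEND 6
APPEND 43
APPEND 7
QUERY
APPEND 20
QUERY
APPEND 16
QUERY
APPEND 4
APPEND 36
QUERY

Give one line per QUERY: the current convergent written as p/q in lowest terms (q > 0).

APPEND 41: p_0 = 41·1 + 0 = 41, q_0 = 41·0 + 1 = 1 → 41/1
APPEND 44: p_1 = 44·41 + 1 = 1805, q_1 = 44·1 + 0 = 44 → 1805/44
APPEND 23: p_2 = 23·1805 + 41 = 41556, q_2 = 23·44 + 1 = 1013 → 41556/1013
APPEND 19: p_3 = 19·41556 + 1805 = 791369, q_3 = 19·1013 + 44 = 19291 → 791369/19291
APPEND 40: p_4 = 40·791369 + 41556 = 31696316, q_4 = 40·19291 + 1013 = 772653 → 31696316/772653
APPEND 33: p_5 = 33·31696316 + 791369 = 1046769797, q_5 = 33·772653 + 19291 = 25516840 → 1046769797/25516840
APPEND 36: p_6 = 36·1046769797 + 31696316 = 37715409008, q_6 = 36·25516840 + 772653 = 919378893 → 37715409008/919378893
APPEND 2: p_7 = 2·37715409008 + 1046769797 = 76477587813, q_7 = 2·919378893 + 25516840 = 1864274626 → 76477587813/1864274626
APPEND 32: p_8 = 32·76477587813 + 37715409008 = 2484998219024, q_8 = 32·1864274626 + 919378893 = 60576166925 → 2484998219024/60576166925
APPEND 21: p_9 = 21·2484998219024 + 76477587813 = 52261440187317, q_9 = 21·60576166925 + 1864274626 = 1273963780051 → 52261440187317/1273963780051
APPEND 6: p_10 = 6·52261440187317 + 2484998219024 = 316053639342926, q_10 = 6·1273963780051 + 60576166925 = 7704358847231 → 316053639342926/7704358847231
APPEND 43: p_11 = 43·316053639342926 + 52261440187317 = 13642567931933135, q_11 = 43·7704358847231 + 1273963780051 = 332561394210984 → 13642567931933135/332561394210984
APPEND 7: p_12 = 7·13642567931933135 + 316053639342926 = 95814029162874871, q_12 = 7·332561394210984 + 7704358847231 = 2335634118324119 → 95814029162874871/2335634118324119
APPEND 20: p_13 = 20·95814029162874871 + 13642567931933135 = 1929923151189430555, q_13 = 20·2335634118324119 + 332561394210984 = 47045243760693364 → 1929923151189430555/47045243760693364
APPEND 16: p_14 = 16·1929923151189430555 + 95814029162874871 = 30974584448193763751, q_14 = 16·47045243760693364 + 2335634118324119 = 755059534289417943 → 30974584448193763751/755059534289417943
APPEND 4: p_15 = 4·30974584448193763751 + 1929923151189430555 = 125828260943964485559, q_15 = 4·755059534289417943 + 47045243760693364 = 3067283380918365136 → 125828260943964485559/3067283380918365136
APPEND 36: p_16 = 36·125828260943964485559 + 30974584448193763751 = 4560791978430915243875, q_16 = 36·3067283380918365136 + 755059534289417943 = 111177261247350562839 → 4560791978430915243875/111177261247350562839

37715409008/919378893
76477587813/1864274626
2484998219024/60576166925
95814029162874871/2335634118324119
1929923151189430555/47045243760693364
30974584448193763751/755059534289417943
4560791978430915243875/111177261247350562839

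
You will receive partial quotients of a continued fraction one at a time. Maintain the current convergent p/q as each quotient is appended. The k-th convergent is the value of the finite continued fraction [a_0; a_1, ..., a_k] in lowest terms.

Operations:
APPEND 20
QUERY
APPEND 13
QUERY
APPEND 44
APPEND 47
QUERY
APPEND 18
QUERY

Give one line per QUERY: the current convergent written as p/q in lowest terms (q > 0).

APPEND 20: p_0 = 20·1 + 0 = 20, q_0 = 20·0 + 1 = 1 → 20/1
APPEND 13: p_1 = 13·20 + 1 = 261, q_1 = 13·1 + 0 = 13 → 261/13
APPEND 44: p_2 = 44·261 + 20 = 11504, q_2 = 44·13 + 1 = 573 → 11504/573
APPEND 47: p_3 = 47·11504 + 261 = 540949, q_3 = 47·573 + 13 = 26944 → 540949/26944
APPEND 18: p_4 = 18·540949 + 11504 = 9748586, q_4 = 18·26944 + 573 = 485565 → 9748586/485565

20/1
261/13
540949/26944
9748586/485565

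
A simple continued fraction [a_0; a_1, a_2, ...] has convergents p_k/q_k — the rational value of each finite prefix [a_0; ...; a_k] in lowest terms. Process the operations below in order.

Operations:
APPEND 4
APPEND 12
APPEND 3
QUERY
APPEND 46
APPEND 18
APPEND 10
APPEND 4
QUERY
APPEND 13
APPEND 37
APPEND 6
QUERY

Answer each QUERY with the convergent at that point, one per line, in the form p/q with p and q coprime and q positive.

151/37
5196481/1273305
15378453220/3768215717

APPEND 4: p_0 = 4·1 + 0 = 4, q_0 = 4·0 + 1 = 1 → 4/1
APPEND 12: p_1 = 12·4 + 1 = 49, q_1 = 12·1 + 0 = 12 → 49/12
APPEND 3: p_2 = 3·49 + 4 = 151, q_2 = 3·12 + 1 = 37 → 151/37
APPEND 46: p_3 = 46·151 + 49 = 6995, q_3 = 46·37 + 12 = 1714 → 6995/1714
APPEND 18: p_4 = 18·6995 + 151 = 126061, q_4 = 18·1714 + 37 = 30889 → 126061/30889
APPEND 10: p_5 = 10·126061 + 6995 = 1267605, q_5 = 10·30889 + 1714 = 310604 → 1267605/310604
APPEND 4: p_6 = 4·1267605 + 126061 = 5196481, q_6 = 4·310604 + 30889 = 1273305 → 5196481/1273305
APPEND 13: p_7 = 13·5196481 + 1267605 = 68821858, q_7 = 13·1273305 + 310604 = 16863569 → 68821858/16863569
APPEND 37: p_8 = 37·68821858 + 5196481 = 2551605227, q_8 = 37·16863569 + 1273305 = 625225358 → 2551605227/625225358
APPEND 6: p_9 = 6·2551605227 + 68821858 = 15378453220, q_9 = 6·625225358 + 16863569 = 3768215717 → 15378453220/3768215717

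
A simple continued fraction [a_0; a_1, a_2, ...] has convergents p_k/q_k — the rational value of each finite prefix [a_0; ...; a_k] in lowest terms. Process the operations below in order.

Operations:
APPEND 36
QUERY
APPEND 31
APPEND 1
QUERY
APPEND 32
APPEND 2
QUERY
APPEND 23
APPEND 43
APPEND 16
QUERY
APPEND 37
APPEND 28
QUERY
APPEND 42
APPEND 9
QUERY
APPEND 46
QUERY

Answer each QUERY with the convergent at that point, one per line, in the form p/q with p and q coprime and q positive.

36/1
1153/32
77179/2142
1250481434/34705441
1298934416590/36050188777
492713256581053/13674597951841
22719411394080045/630546899980582

APPEND 36: p_0 = 36·1 + 0 = 36, q_0 = 36·0 + 1 = 1 → 36/1
APPEND 31: p_1 = 31·36 + 1 = 1117, q_1 = 31·1 + 0 = 31 → 1117/31
APPEND 1: p_2 = 1·1117 + 36 = 1153, q_2 = 1·31 + 1 = 32 → 1153/32
APPEND 32: p_3 = 32·1153 + 1117 = 38013, q_3 = 32·32 + 31 = 1055 → 38013/1055
APPEND 2: p_4 = 2·38013 + 1153 = 77179, q_4 = 2·1055 + 32 = 2142 → 77179/2142
APPEND 23: p_5 = 23·77179 + 38013 = 1813130, q_5 = 23·2142 + 1055 = 50321 → 1813130/50321
APPEND 43: p_6 = 43·1813130 + 77179 = 78041769, q_6 = 43·50321 + 2142 = 2165945 → 78041769/2165945
APPEND 16: p_7 = 16·78041769 + 1813130 = 1250481434, q_7 = 16·2165945 + 50321 = 34705441 → 1250481434/34705441
APPEND 37: p_8 = 37·1250481434 + 78041769 = 46345854827, q_8 = 37·34705441 + 2165945 = 1286267262 → 46345854827/1286267262
APPEND 28: p_9 = 28·46345854827 + 1250481434 = 1298934416590, q_9 = 28·1286267262 + 34705441 = 36050188777 → 1298934416590/36050188777
APPEND 42: p_10 = 42·1298934416590 + 46345854827 = 54601591351607, q_10 = 42·36050188777 + 1286267262 = 1515394195896 → 54601591351607/1515394195896
APPEND 9: p_11 = 9·54601591351607 + 1298934416590 = 492713256581053, q_11 = 9·1515394195896 + 36050188777 = 13674597951841 → 492713256581053/13674597951841
APPEND 46: p_12 = 46·492713256581053 + 54601591351607 = 22719411394080045, q_12 = 46·13674597951841 + 1515394195896 = 630546899980582 → 22719411394080045/630546899980582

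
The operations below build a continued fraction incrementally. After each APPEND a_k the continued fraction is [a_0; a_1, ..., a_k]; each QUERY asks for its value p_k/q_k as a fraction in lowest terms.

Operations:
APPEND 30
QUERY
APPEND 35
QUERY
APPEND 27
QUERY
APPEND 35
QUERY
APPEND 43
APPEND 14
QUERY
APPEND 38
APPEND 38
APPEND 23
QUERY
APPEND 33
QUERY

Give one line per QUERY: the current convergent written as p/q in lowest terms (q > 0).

APPEND 30: p_0 = 30·1 + 0 = 30, q_0 = 30·0 + 1 = 1 → 30/1
APPEND 35: p_1 = 35·30 + 1 = 1051, q_1 = 35·1 + 0 = 35 → 1051/35
APPEND 27: p_2 = 27·1051 + 30 = 28407, q_2 = 27·35 + 1 = 946 → 28407/946
APPEND 35: p_3 = 35·28407 + 1051 = 995296, q_3 = 35·946 + 35 = 33145 → 995296/33145
APPEND 43: p_4 = 43·995296 + 28407 = 42826135, q_4 = 43·33145 + 946 = 1426181 → 42826135/1426181
APPEND 14: p_5 = 14·42826135 + 995296 = 600561186, q_5 = 14·1426181 + 33145 = 19999679 → 600561186/19999679
APPEND 38: p_6 = 38·600561186 + 42826135 = 22864151203, q_6 = 38·19999679 + 1426181 = 761413983 → 22864151203/761413983
APPEND 38: p_7 = 38·22864151203 + 600561186 = 869438306900, q_7 = 38·761413983 + 19999679 = 28953731033 → 869438306900/28953731033
APPEND 23: p_8 = 23·869438306900 + 22864151203 = 20019945209903, q_8 = 23·28953731033 + 761413983 = 666697227742 → 20019945209903/666697227742
APPEND 33: p_9 = 33·20019945209903 + 869438306900 = 661527630233699, q_9 = 33·666697227742 + 28953731033 = 22029962246519 → 661527630233699/22029962246519

30/1
1051/35
28407/946
995296/33145
600561186/19999679
20019945209903/666697227742
661527630233699/22029962246519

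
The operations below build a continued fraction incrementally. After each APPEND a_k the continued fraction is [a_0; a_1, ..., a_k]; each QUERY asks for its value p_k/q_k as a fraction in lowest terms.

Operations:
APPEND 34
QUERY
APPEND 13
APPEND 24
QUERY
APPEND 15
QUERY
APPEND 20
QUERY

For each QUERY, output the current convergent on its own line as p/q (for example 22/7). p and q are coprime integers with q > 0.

34/1
10666/313
160433/4708
3219326/94473

APPEND 34: p_0 = 34·1 + 0 = 34, q_0 = 34·0 + 1 = 1 → 34/1
APPEND 13: p_1 = 13·34 + 1 = 443, q_1 = 13·1 + 0 = 13 → 443/13
APPEND 24: p_2 = 24·443 + 34 = 10666, q_2 = 24·13 + 1 = 313 → 10666/313
APPEND 15: p_3 = 15·10666 + 443 = 160433, q_3 = 15·313 + 13 = 4708 → 160433/4708
APPEND 20: p_4 = 20·160433 + 10666 = 3219326, q_4 = 20·4708 + 313 = 94473 → 3219326/94473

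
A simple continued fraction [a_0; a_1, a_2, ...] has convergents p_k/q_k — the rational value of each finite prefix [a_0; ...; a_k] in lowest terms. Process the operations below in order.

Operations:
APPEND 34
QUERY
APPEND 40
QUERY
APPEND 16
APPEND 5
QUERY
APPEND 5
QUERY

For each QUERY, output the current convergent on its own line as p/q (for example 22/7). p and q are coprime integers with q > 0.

APPEND 34: p_0 = 34·1 + 0 = 34, q_0 = 34·0 + 1 = 1 → 34/1
APPEND 40: p_1 = 40·34 + 1 = 1361, q_1 = 40·1 + 0 = 40 → 1361/40
APPEND 16: p_2 = 16·1361 + 34 = 21810, q_2 = 16·40 + 1 = 641 → 21810/641
APPEND 5: p_3 = 5·21810 + 1361 = 110411, q_3 = 5·641 + 40 = 3245 → 110411/3245
APPEND 5: p_4 = 5·110411 + 21810 = 573865, q_4 = 5·3245 + 641 = 16866 → 573865/16866

34/1
1361/40
110411/3245
573865/16866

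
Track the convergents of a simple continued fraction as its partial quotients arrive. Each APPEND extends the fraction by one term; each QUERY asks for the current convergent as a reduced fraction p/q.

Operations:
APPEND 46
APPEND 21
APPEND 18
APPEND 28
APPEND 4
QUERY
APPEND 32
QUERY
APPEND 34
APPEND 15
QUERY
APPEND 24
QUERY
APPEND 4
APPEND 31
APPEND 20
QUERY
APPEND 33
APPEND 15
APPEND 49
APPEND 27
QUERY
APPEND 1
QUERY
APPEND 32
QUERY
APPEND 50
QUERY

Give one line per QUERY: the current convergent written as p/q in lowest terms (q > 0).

APPEND 46: p_0 = 46·1 + 0 = 46, q_0 = 46·0 + 1 = 1 → 46/1
APPEND 21: p_1 = 21·46 + 1 = 967, q_1 = 21·1 + 0 = 21 → 967/21
APPEND 18: p_2 = 18·967 + 46 = 17452, q_2 = 18·21 + 1 = 379 → 17452/379
APPEND 28: p_3 = 28·17452 + 967 = 489623, q_3 = 28·379 + 21 = 10633 → 489623/10633
APPEND 4: p_4 = 4·489623 + 17452 = 1975944, q_4 = 4·10633 + 379 = 42911 → 1975944/42911
APPEND 32: p_5 = 32·1975944 + 489623 = 63719831, q_5 = 32·42911 + 10633 = 1383785 → 63719831/1383785
APPEND 34: p_6 = 34·63719831 + 1975944 = 2168450198, q_6 = 34·1383785 + 42911 = 47091601 → 2168450198/47091601
APPEND 15: p_7 = 15·2168450198 + 63719831 = 32590472801, q_7 = 15·47091601 + 1383785 = 707757800 → 32590472801/707757800
APPEND 24: p_8 = 24·32590472801 + 2168450198 = 784339797422, q_8 = 24·707757800 + 47091601 = 17033278801 → 784339797422/17033278801
APPEND 4: p_9 = 4·784339797422 + 32590472801 = 3169949662489, q_9 = 4·17033278801 + 707757800 = 68840873004 → 3169949662489/68840873004
APPEND 31: p_10 = 31·3169949662489 + 784339797422 = 99052779334581, q_10 = 31·68840873004 + 17033278801 = 2151100341925 → 99052779334581/2151100341925
APPEND 20: p_11 = 20·99052779334581 + 3169949662489 = 1984225536354109, q_11 = 20·2151100341925 + 68840873004 = 43090847711504 → 1984225536354109/43090847711504
APPEND 33: p_12 = 33·1984225536354109 + 99052779334581 = 65578495479020178, q_12 = 33·43090847711504 + 2151100341925 = 1424149074821557 → 65578495479020178/1424149074821557
APPEND 15: p_13 = 15·65578495479020178 + 1984225536354109 = 985661657721656779, q_13 = 15·1424149074821557 + 43090847711504 = 21405326970034859 → 985661657721656779/21405326970034859
APPEND 49: p_14 = 49·985661657721656779 + 65578495479020178 = 48362999723840202349, q_14 = 49·21405326970034859 + 1424149074821557 = 1050285170606529648 → 48362999723840202349/1050285170606529648
APPEND 27: p_15 = 27·48362999723840202349 + 985661657721656779 = 1306786654201407120202, q_15 = 27·1050285170606529648 + 21405326970034859 = 28379104933346335355 → 1306786654201407120202/28379104933346335355
APPEND 1: p_16 = 1·1306786654201407120202 + 48362999723840202349 = 1355149653925247322551, q_16 = 1·28379104933346335355 + 1050285170606529648 = 29429390103952865003 → 1355149653925247322551/29429390103952865003
APPEND 32: p_17 = 32·1355149653925247322551 + 1306786654201407120202 = 44671575579809321441834, q_17 = 32·29429390103952865003 + 28379104933346335355 = 970119588259838015451 → 44671575579809321441834/970119588259838015451
APPEND 50: p_18 = 50·44671575579809321441834 + 1355149653925247322551 = 2234933928644391319414251, q_18 = 50·970119588259838015451 + 29429390103952865003 = 48535408803095853637553 → 2234933928644391319414251/48535408803095853637553

1975944/42911
63719831/1383785
32590472801/707757800
784339797422/17033278801
1984225536354109/43090847711504
1306786654201407120202/28379104933346335355
1355149653925247322551/29429390103952865003
44671575579809321441834/970119588259838015451
2234933928644391319414251/48535408803095853637553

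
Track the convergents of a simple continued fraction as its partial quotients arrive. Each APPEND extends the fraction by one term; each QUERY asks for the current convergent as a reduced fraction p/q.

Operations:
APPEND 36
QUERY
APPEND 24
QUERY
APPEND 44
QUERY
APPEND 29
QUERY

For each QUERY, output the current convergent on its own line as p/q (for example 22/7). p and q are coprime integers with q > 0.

36/1
865/24
38096/1057
1105649/30677

APPEND 36: p_0 = 36·1 + 0 = 36, q_0 = 36·0 + 1 = 1 → 36/1
APPEND 24: p_1 = 24·36 + 1 = 865, q_1 = 24·1 + 0 = 24 → 865/24
APPEND 44: p_2 = 44·865 + 36 = 38096, q_2 = 44·24 + 1 = 1057 → 38096/1057
APPEND 29: p_3 = 29·38096 + 865 = 1105649, q_3 = 29·1057 + 24 = 30677 → 1105649/30677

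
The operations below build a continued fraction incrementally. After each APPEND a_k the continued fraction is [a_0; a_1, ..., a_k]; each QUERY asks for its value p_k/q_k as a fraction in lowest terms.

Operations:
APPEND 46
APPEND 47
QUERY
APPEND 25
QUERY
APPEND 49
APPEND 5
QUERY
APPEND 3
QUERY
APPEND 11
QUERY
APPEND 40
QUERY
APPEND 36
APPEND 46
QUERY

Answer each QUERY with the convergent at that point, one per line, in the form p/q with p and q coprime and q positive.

2163/47
54121/1176
13324581/289531
42627835/926264
482230766/10478435
19331858475/420063664
32055072108311/696527499258

APPEND 46: p_0 = 46·1 + 0 = 46, q_0 = 46·0 + 1 = 1 → 46/1
APPEND 47: p_1 = 47·46 + 1 = 2163, q_1 = 47·1 + 0 = 47 → 2163/47
APPEND 25: p_2 = 25·2163 + 46 = 54121, q_2 = 25·47 + 1 = 1176 → 54121/1176
APPEND 49: p_3 = 49·54121 + 2163 = 2654092, q_3 = 49·1176 + 47 = 57671 → 2654092/57671
APPEND 5: p_4 = 5·2654092 + 54121 = 13324581, q_4 = 5·57671 + 1176 = 289531 → 13324581/289531
APPEND 3: p_5 = 3·13324581 + 2654092 = 42627835, q_5 = 3·289531 + 57671 = 926264 → 42627835/926264
APPEND 11: p_6 = 11·42627835 + 13324581 = 482230766, q_6 = 11·926264 + 289531 = 10478435 → 482230766/10478435
APPEND 40: p_7 = 40·482230766 + 42627835 = 19331858475, q_7 = 40·10478435 + 926264 = 420063664 → 19331858475/420063664
APPEND 36: p_8 = 36·19331858475 + 482230766 = 696429135866, q_8 = 36·420063664 + 10478435 = 15132770339 → 696429135866/15132770339
APPEND 46: p_9 = 46·696429135866 + 19331858475 = 32055072108311, q_9 = 46·15132770339 + 420063664 = 696527499258 → 32055072108311/696527499258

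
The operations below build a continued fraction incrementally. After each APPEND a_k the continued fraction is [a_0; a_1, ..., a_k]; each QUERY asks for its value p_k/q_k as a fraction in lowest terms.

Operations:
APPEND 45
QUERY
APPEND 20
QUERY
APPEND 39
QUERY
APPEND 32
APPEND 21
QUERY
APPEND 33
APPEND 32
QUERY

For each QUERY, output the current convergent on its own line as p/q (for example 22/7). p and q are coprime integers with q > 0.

45/1
901/20
35184/781
23697753/526033
25084582169/556817265

APPEND 45: p_0 = 45·1 + 0 = 45, q_0 = 45·0 + 1 = 1 → 45/1
APPEND 20: p_1 = 20·45 + 1 = 901, q_1 = 20·1 + 0 = 20 → 901/20
APPEND 39: p_2 = 39·901 + 45 = 35184, q_2 = 39·20 + 1 = 781 → 35184/781
APPEND 32: p_3 = 32·35184 + 901 = 1126789, q_3 = 32·781 + 20 = 25012 → 1126789/25012
APPEND 21: p_4 = 21·1126789 + 35184 = 23697753, q_4 = 21·25012 + 781 = 526033 → 23697753/526033
APPEND 33: p_5 = 33·23697753 + 1126789 = 783152638, q_5 = 33·526033 + 25012 = 17384101 → 783152638/17384101
APPEND 32: p_6 = 32·783152638 + 23697753 = 25084582169, q_6 = 32·17384101 + 526033 = 556817265 → 25084582169/556817265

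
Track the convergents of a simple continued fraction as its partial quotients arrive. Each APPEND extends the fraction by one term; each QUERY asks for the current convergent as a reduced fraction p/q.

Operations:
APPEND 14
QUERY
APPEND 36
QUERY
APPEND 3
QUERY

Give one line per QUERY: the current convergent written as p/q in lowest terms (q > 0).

14/1
505/36
1529/109

APPEND 14: p_0 = 14·1 + 0 = 14, q_0 = 14·0 + 1 = 1 → 14/1
APPEND 36: p_1 = 36·14 + 1 = 505, q_1 = 36·1 + 0 = 36 → 505/36
APPEND 3: p_2 = 3·505 + 14 = 1529, q_2 = 3·36 + 1 = 109 → 1529/109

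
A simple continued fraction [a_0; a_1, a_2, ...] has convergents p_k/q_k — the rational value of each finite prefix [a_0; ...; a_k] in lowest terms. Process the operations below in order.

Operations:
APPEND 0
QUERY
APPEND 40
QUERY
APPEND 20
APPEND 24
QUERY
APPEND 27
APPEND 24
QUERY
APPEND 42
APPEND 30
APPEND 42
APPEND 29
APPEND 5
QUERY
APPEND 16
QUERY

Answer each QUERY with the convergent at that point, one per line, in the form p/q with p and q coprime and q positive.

0/1
1/40
481/19264
312649/12521560
2423828418753/97074076600664
39262702773914/1572467170999215

APPEND 0: p_0 = 0·1 + 0 = 0, q_0 = 0·0 + 1 = 1 → 0/1
APPEND 40: p_1 = 40·0 + 1 = 1, q_1 = 40·1 + 0 = 40 → 1/40
APPEND 20: p_2 = 20·1 + 0 = 20, q_2 = 20·40 + 1 = 801 → 20/801
APPEND 24: p_3 = 24·20 + 1 = 481, q_3 = 24·801 + 40 = 19264 → 481/19264
APPEND 27: p_4 = 27·481 + 20 = 13007, q_4 = 27·19264 + 801 = 520929 → 13007/520929
APPEND 24: p_5 = 24·13007 + 481 = 312649, q_5 = 24·520929 + 19264 = 12521560 → 312649/12521560
APPEND 42: p_6 = 42·312649 + 13007 = 13144265, q_6 = 42·12521560 + 520929 = 526426449 → 13144265/526426449
APPEND 30: p_7 = 30·13144265 + 312649 = 394640599, q_7 = 30·526426449 + 12521560 = 15805315030 → 394640599/15805315030
APPEND 42: p_8 = 42·394640599 + 13144265 = 16588049423, q_8 = 42·15805315030 + 526426449 = 664349657709 → 16588049423/664349657709
APPEND 29: p_9 = 29·16588049423 + 394640599 = 481448073866, q_9 = 29·664349657709 + 15805315030 = 19281945388591 → 481448073866/19281945388591
APPEND 5: p_10 = 5·481448073866 + 16588049423 = 2423828418753, q_10 = 5·19281945388591 + 664349657709 = 97074076600664 → 2423828418753/97074076600664
APPEND 16: p_11 = 16·2423828418753 + 481448073866 = 39262702773914, q_11 = 16·97074076600664 + 19281945388591 = 1572467170999215 → 39262702773914/1572467170999215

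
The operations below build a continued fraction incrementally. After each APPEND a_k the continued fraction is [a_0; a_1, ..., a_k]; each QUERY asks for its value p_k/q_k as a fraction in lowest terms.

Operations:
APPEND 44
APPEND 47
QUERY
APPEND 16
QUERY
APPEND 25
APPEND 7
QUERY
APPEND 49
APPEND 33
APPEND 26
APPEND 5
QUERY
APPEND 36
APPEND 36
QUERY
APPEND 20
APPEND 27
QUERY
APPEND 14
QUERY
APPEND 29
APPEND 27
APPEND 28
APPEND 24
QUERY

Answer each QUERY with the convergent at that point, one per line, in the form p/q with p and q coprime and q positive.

2069/47
33148/753
5848531/132857
1244671392025/28274331987
1623232099041553/36873831562551
879385056152217319/19976377043263014
12343900483318197124/280407778724634065
6537628665647226044247877/148510751098330636833050

APPEND 44: p_0 = 44·1 + 0 = 44, q_0 = 44·0 + 1 = 1 → 44/1
APPEND 47: p_1 = 47·44 + 1 = 2069, q_1 = 47·1 + 0 = 47 → 2069/47
APPEND 16: p_2 = 16·2069 + 44 = 33148, q_2 = 16·47 + 1 = 753 → 33148/753
APPEND 25: p_3 = 25·33148 + 2069 = 830769, q_3 = 25·753 + 47 = 18872 → 830769/18872
APPEND 7: p_4 = 7·830769 + 33148 = 5848531, q_4 = 7·18872 + 753 = 132857 → 5848531/132857
APPEND 49: p_5 = 49·5848531 + 830769 = 287408788, q_5 = 49·132857 + 18872 = 6528865 → 287408788/6528865
APPEND 33: p_6 = 33·287408788 + 5848531 = 9490338535, q_6 = 33·6528865 + 132857 = 215585402 → 9490338535/215585402
APPEND 26: p_7 = 26·9490338535 + 287408788 = 247036210698, q_7 = 26·215585402 + 6528865 = 5611749317 → 247036210698/5611749317
APPEND 5: p_8 = 5·247036210698 + 9490338535 = 1244671392025, q_8 = 5·5611749317 + 215585402 = 28274331987 → 1244671392025/28274331987
APPEND 36: p_9 = 36·1244671392025 + 247036210698 = 45055206323598, q_9 = 36·28274331987 + 5611749317 = 1023487700849 → 45055206323598/1023487700849
APPEND 36: p_10 = 36·45055206323598 + 1244671392025 = 1623232099041553, q_10 = 36·1023487700849 + 28274331987 = 36873831562551 → 1623232099041553/36873831562551
APPEND 20: p_11 = 20·1623232099041553 + 45055206323598 = 32509697187154658, q_11 = 20·36873831562551 + 1023487700849 = 738500118951869 → 32509697187154658/738500118951869
APPEND 27: p_12 = 27·32509697187154658 + 1623232099041553 = 879385056152217319, q_12 = 27·738500118951869 + 36873831562551 = 19976377043263014 → 879385056152217319/19976377043263014
APPEND 14: p_13 = 14·879385056152217319 + 32509697187154658 = 12343900483318197124, q_13 = 14·19976377043263014 + 738500118951869 = 280407778724634065 → 12343900483318197124/280407778724634065
APPEND 29: p_14 = 29·12343900483318197124 + 879385056152217319 = 358852499072379933915, q_14 = 29·280407778724634065 + 19976377043263014 = 8151801960057650899 → 358852499072379933915/8151801960057650899
APPEND 27: p_15 = 27·358852499072379933915 + 12343900483318197124 = 9701361375437576412829, q_15 = 27·8151801960057650899 + 280407778724634065 = 220379060700281208338 → 9701361375437576412829/220379060700281208338
APPEND 28: p_16 = 28·9701361375437576412829 + 358852499072379933915 = 271996971011324519493127, q_16 = 28·220379060700281208338 + 8151801960057650899 = 6178765501567931484363 → 271996971011324519493127/6178765501567931484363
APPEND 24: p_17 = 24·271996971011324519493127 + 9701361375437576412829 = 6537628665647226044247877, q_17 = 24·6178765501567931484363 + 220379060700281208338 = 148510751098330636833050 → 6537628665647226044247877/148510751098330636833050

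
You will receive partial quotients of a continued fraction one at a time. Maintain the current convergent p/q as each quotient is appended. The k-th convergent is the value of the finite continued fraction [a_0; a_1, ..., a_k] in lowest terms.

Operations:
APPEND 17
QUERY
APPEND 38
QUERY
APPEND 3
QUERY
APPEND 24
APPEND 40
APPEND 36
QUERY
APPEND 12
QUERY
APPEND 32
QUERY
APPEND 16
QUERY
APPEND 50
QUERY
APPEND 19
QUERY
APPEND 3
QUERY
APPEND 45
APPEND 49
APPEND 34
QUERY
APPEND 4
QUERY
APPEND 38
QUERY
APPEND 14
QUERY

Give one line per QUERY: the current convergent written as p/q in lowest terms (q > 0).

APPEND 17: p_0 = 17·1 + 0 = 17, q_0 = 17·0 + 1 = 1 → 17/1
APPEND 38: p_1 = 38·17 + 1 = 647, q_1 = 38·1 + 0 = 38 → 647/38
APPEND 3: p_2 = 3·647 + 17 = 1958, q_2 = 3·38 + 1 = 115 → 1958/115
APPEND 24: p_3 = 24·1958 + 647 = 47639, q_3 = 24·115 + 38 = 2798 → 47639/2798
APPEND 40: p_4 = 40·47639 + 1958 = 1907518, q_4 = 40·2798 + 115 = 112035 → 1907518/112035
APPEND 36: p_5 = 36·1907518 + 47639 = 68718287, q_5 = 36·112035 + 2798 = 4036058 → 68718287/4036058
APPEND 12: p_6 = 12·68718287 + 1907518 = 826526962, q_6 = 12·4036058 + 112035 = 48544731 → 826526962/48544731
APPEND 32: p_7 = 32·826526962 + 68718287 = 26517581071, q_7 = 32·48544731 + 4036058 = 1557467450 → 26517581071/1557467450
APPEND 16: p_8 = 16·26517581071 + 826526962 = 425107824098, q_8 = 16·1557467450 + 48544731 = 24968023931 → 425107824098/24968023931
APPEND 50: p_9 = 50·425107824098 + 26517581071 = 21281908785971, q_9 = 50·24968023931 + 1557467450 = 1249958664000 → 21281908785971/1249958664000
APPEND 19: p_10 = 19·21281908785971 + 425107824098 = 404781374757547, q_10 = 19·1249958664000 + 24968023931 = 23774182639931 → 404781374757547/23774182639931
APPEND 3: p_11 = 3·404781374757547 + 21281908785971 = 1235626033058612, q_11 = 3·23774182639931 + 1249958664000 = 72572506583793 → 1235626033058612/72572506583793
APPEND 45: p_12 = 45·1235626033058612 + 404781374757547 = 56007952862395087, q_12 = 45·72572506583793 + 23774182639931 = 3289536978910616 → 56007952862395087/3289536978910616
APPEND 49: p_13 = 49·56007952862395087 + 1235626033058612 = 2745625316290417875, q_13 = 49·3289536978910616 + 72572506583793 = 161259884473203977 → 2745625316290417875/161259884473203977
APPEND 34: p_14 = 34·2745625316290417875 + 56007952862395087 = 93407268706736602837, q_14 = 34·161259884473203977 + 3289536978910616 = 5486125609067845834 → 93407268706736602837/5486125609067845834
APPEND 4: p_15 = 4·93407268706736602837 + 2745625316290417875 = 376374700143236829223, q_15 = 4·5486125609067845834 + 161259884473203977 = 22105762320744587313 → 376374700143236829223/22105762320744587313
APPEND 38: p_16 = 38·376374700143236829223 + 93407268706736602837 = 14395645874149736113311, q_16 = 38·22105762320744587313 + 5486125609067845834 = 845505093797362163728 → 14395645874149736113311/845505093797362163728
APPEND 14: p_17 = 14·14395645874149736113311 + 376374700143236829223 = 201915416938239542415577, q_17 = 14·845505093797362163728 + 22105762320744587313 = 11859177075483814879505 → 201915416938239542415577/11859177075483814879505

17/1
647/38
1958/115
68718287/4036058
826526962/48544731
26517581071/1557467450
425107824098/24968023931
21281908785971/1249958664000
404781374757547/23774182639931
1235626033058612/72572506583793
93407268706736602837/5486125609067845834
376374700143236829223/22105762320744587313
14395645874149736113311/845505093797362163728
201915416938239542415577/11859177075483814879505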